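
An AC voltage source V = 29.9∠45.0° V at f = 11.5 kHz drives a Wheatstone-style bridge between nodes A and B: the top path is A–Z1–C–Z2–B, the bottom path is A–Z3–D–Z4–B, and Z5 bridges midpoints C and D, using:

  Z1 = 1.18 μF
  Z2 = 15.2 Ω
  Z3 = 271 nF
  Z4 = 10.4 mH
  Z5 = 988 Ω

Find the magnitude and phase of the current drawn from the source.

Step 1 — Angular frequency: ω = 2π·f = 2π·1.15e+04 = 7.226e+04 rad/s.
Step 2 — Component impedances:
  Z1: Z = 1/(jωC) = -j/(ω·C) = 0 - j11.73 Ω
  Z2: Z = R = 15.2 Ω
  Z3: Z = 1/(jωC) = -j/(ω·C) = 0 - j51.07 Ω
  Z4: Z = jωL = j·7.226e+04·0.0104 = 0 + j751.5 Ω
  Z5: Z = R = 988 Ω
Step 3 — Bridge requires nodal analysis (the Z5 bridge couples midpoints C and D, so the two paths cannot be reduced to a simple series/parallel combination). Setting node B to ground and injecting 1 A at node A, the 3-node admittance system at A, C, D solves to V_A = Z_AB = 15.87 - j11.53 Ω = 19.62∠-36.0° Ω.
Step 4 — Source phasor: V = 29.9∠45.0° V = 21.14 + j21.14 V.
Step 5 — Ohm's law: I = V / Z_total = (21.14 + j21.14) / (15.87 - j11.53) = 0.2383 + j1.505 A.
Step 6 — Convert to polar: |I| = 1.524 A, ∠I = 81.0°.

I = 1.524∠81.0° A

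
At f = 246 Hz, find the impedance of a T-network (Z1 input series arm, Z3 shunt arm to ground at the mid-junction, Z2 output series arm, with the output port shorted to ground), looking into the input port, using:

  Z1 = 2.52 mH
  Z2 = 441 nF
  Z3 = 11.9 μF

Step 1 — Angular frequency: ω = 2π·f = 2π·246 = 1546 rad/s.
Step 2 — Component impedances:
  Z1: Z = jωL = j·1546·0.00252 = 0 + j3.895 Ω
  Z2: Z = 1/(jωC) = -j/(ω·C) = 0 - j1467 Ω
  Z3: Z = 1/(jωC) = -j/(ω·C) = 0 - j54.37 Ω
Step 3 — With the output port shorted to ground, the output series arm Z2 runs from the junction to ground; the shunt arm Z3 also runs from the junction to ground. They appear in parallel: Z3 || Z2 = 0 - j52.42 Ω.
Step 4 — Series with input arm Z1: Z_in = Z1 + (Z3 || Z2) = 0 - j48.53 Ω = 48.53∠-90.0° Ω.

Z = 0 - j48.53 Ω = 48.53∠-90.0° Ω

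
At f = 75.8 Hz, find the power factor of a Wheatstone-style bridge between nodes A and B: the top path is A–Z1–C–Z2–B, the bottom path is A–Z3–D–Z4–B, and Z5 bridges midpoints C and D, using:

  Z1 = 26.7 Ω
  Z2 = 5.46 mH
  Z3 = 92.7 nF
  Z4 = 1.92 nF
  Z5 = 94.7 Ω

Step 1 — Angular frequency: ω = 2π·f = 2π·75.8 = 476.3 rad/s.
Step 2 — Component impedances:
  Z1: Z = R = 26.7 Ω
  Z2: Z = jωL = j·476.3·0.00546 = 0 + j2.6 Ω
  Z3: Z = 1/(jωC) = -j/(ω·C) = 0 - j2.265e+04 Ω
  Z4: Z = 1/(jωC) = -j/(ω·C) = 0 - j1.094e+06 Ω
  Z5: Z = R = 94.7 Ω
Step 3 — Bridge requires nodal analysis (the Z5 bridge couples midpoints C and D, so the two paths cannot be reduced to a simple series/parallel combination). Setting node B to ground and injecting 1 A at node A, the 3-node admittance system at A, C, D solves to V_A = Z_AB = 26.7 + j2.569 Ω = 26.82∠5.5° Ω.
Step 4 — Power factor: PF = cos(φ) = Re(Z)/|Z| = 26.7/26.823 = 0.9954.
Step 5 — Type: Im(Z) = 2.569 ⇒ lagging (phase φ = 5.5°).

PF = 0.9954 (lagging, φ = 5.5°)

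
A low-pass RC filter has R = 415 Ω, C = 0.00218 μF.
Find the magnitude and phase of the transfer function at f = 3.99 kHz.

Step 1 — Angular frequency: ω = 2π·3990 = 2.507e+04 rad/s.
Step 2 — Transfer function: H(jω) = 1/(1 + jωRC).
Step 3 — Denominator: 1 + jωRC = 1 + j·2.507e+04·415·2.18e-09 = 1 + j0.02268.
Step 4 — H = 0.9995 - j0.02267.
Step 5 — Magnitude: |H| = 0.9997 (-0.0 dB); phase: φ = -1.3°.

|H| = 0.9997 (-0.0 dB), φ = -1.3°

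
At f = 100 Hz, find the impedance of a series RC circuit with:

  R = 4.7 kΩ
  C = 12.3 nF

Step 1 — Angular frequency: ω = 2π·f = 2π·100 = 628.3 rad/s.
Step 2 — Component impedances:
  R: Z = R = 4700 Ω
  C: Z = 1/(jωC) = -j/(ω·C) = 0 - j1.294e+05 Ω
Step 3 — Series combination: Z_total = R + C = 4700 - j1.294e+05 Ω = 1.295e+05∠-87.9° Ω.

Z = 4700 - j1.294e+05 Ω = 1.295e+05∠-87.9° Ω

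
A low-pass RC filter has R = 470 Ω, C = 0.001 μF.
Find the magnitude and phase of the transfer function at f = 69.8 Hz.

Step 1 — Angular frequency: ω = 2π·69.8 = 438.6 rad/s.
Step 2 — Transfer function: H(jω) = 1/(1 + jωRC).
Step 3 — Denominator: 1 + jωRC = 1 + j·438.6·470·1e-09 = 1 + j0.0002061.
Step 4 — H = 1 - j0.0002061.
Step 5 — Magnitude: |H| = 1 (-0.0 dB); phase: φ = -0.0°.

|H| = 1 (-0.0 dB), φ = -0.0°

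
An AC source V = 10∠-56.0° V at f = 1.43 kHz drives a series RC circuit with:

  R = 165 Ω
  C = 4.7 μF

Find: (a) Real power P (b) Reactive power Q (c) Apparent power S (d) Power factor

Step 1 — Angular frequency: ω = 2π·f = 2π·1430 = 8985 rad/s.
Step 2 — Component impedances:
  R: Z = R = 165 Ω
  C: Z = 1/(jωC) = -j/(ω·C) = 0 - j23.68 Ω
Step 3 — Series combination: Z_total = R + C = 165 - j23.68 Ω = 166.7∠-8.2° Ω.
Step 4 — Source phasor: V = 10∠-56.0° V = 5.592 - j8.29 V.
Step 5 — Current: I = V / Z = 0.04027 - j0.04447 A = 0.05999∠-47.8° A.
Step 6 — Complex power: S = V·I* = 0.5938 - j0.08522 VA.
Step 7 — Real power: P = Re(S) = 0.5938 W.
Step 8 — Reactive power: Q = Im(S) = -0.08522 VAR.
Step 9 — Apparent power: |S| = 0.5999 VA.
Step 10 — Power factor: PF = P/|S| = 0.9899 (leading).

(a) P = 0.5938 W  (b) Q = -0.08522 VAR  (c) S = 0.5999 VA  (d) PF = 0.9899 (leading)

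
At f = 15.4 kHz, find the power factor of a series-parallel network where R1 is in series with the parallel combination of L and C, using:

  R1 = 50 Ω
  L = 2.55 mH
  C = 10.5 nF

Step 1 — Angular frequency: ω = 2π·f = 2π·1.54e+04 = 9.676e+04 rad/s.
Step 2 — Component impedances:
  R1: Z = R = 50 Ω
  L: Z = jωL = j·9.676e+04·0.00255 = 0 + j246.7 Ω
  C: Z = 1/(jωC) = -j/(ω·C) = 0 - j984.3 Ω
Step 3 — Parallel branch: L || C = 1/(1/L + 1/C) = 0 + j329.3 Ω.
Step 4 — Series with R1: Z_total = R1 + (L || C) = 50 + j329.3 Ω = 333.1∠81.4° Ω.
Step 5 — Power factor: PF = cos(φ) = Re(Z)/|Z| = 50/333.1 = 0.1501.
Step 6 — Type: Im(Z) = 329.3 ⇒ lagging (phase φ = 81.4°).

PF = 0.1501 (lagging, φ = 81.4°)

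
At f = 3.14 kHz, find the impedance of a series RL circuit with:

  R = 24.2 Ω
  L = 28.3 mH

Step 1 — Angular frequency: ω = 2π·f = 2π·3140 = 1.973e+04 rad/s.
Step 2 — Component impedances:
  R: Z = R = 24.2 Ω
  L: Z = jωL = j·1.973e+04·0.0283 = 0 + j558.3 Ω
Step 3 — Series combination: Z_total = R + L = 24.2 + j558.3 Ω = 558.9∠87.5° Ω.

Z = 24.2 + j558.3 Ω = 558.9∠87.5° Ω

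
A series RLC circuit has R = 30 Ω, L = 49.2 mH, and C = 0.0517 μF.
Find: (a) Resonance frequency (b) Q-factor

Step 1 — Resonance condition Im(Z)=0 gives ω₀ = 1/√(LC).
Step 2 — ω₀ = 1/√(0.0492·5.17e-08) = 1.983e+04 rad/s.
Step 3 — f₀ = ω₀/(2π) = 3156 Hz.
Step 4 — Series Q: Q = ω₀L/R = 1.983e+04·0.0492/30 = 32.52.

(a) f₀ = 3156 Hz  (b) Q = 32.52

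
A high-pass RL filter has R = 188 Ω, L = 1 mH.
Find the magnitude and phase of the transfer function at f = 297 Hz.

Step 1 — Angular frequency: ω = 2π·297 = 1866 rad/s.
Step 2 — Transfer function: H(jω) = jωL/(R + jωL).
Step 3 — Numerator jωL = j·1.866; denominator R + jωL = 188 + j1.866.
Step 4 — H = 9.852e-05 + j0.009925.
Step 5 — Magnitude: |H| = 0.009926 (-40.1 dB); phase: φ = 89.4°.

|H| = 0.009926 (-40.1 dB), φ = 89.4°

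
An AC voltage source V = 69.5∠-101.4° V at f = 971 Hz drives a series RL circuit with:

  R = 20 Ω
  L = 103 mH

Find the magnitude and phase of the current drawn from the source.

Step 1 — Angular frequency: ω = 2π·f = 2π·971 = 6101 rad/s.
Step 2 — Component impedances:
  R: Z = R = 20 Ω
  L: Z = jωL = j·6101·0.103 = 0 + j628.4 Ω
Step 3 — Series combination: Z_total = R + L = 20 + j628.4 Ω = 628.7∠88.2° Ω.
Step 4 — Source phasor: V = 69.5∠-101.4° V = -13.74 - j68.13 V.
Step 5 — Ohm's law: I = V / Z_total = (-13.74 - j68.13) / (20 + j628.4) = -0.109 + j0.01839 A.
Step 6 — Convert to polar: |I| = 0.1105 A, ∠I = 170.4°.

I = 0.1105∠170.4° A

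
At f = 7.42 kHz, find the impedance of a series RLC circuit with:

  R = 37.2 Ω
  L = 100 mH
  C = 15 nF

Step 1 — Angular frequency: ω = 2π·f = 2π·7420 = 4.662e+04 rad/s.
Step 2 — Component impedances:
  R: Z = R = 37.2 Ω
  L: Z = jωL = j·4.662e+04·0.1 = 0 + j4662 Ω
  C: Z = 1/(jωC) = -j/(ω·C) = 0 - j1430 Ω
Step 3 — Series combination: Z_total = R + L + C = 37.2 + j3232 Ω = 3232∠89.3° Ω.

Z = 37.2 + j3232 Ω = 3232∠89.3° Ω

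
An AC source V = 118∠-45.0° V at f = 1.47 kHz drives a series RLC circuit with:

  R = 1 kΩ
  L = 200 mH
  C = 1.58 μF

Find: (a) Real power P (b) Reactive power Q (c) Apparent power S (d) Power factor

Step 1 — Angular frequency: ω = 2π·f = 2π·1470 = 9236 rad/s.
Step 2 — Component impedances:
  R: Z = R = 1000 Ω
  L: Z = jωL = j·9236·0.2 = 0 + j1847 Ω
  C: Z = 1/(jωC) = -j/(ω·C) = 0 - j68.52 Ω
Step 3 — Series combination: Z_total = R + L + C = 1000 + j1779 Ω = 2041∠60.7° Ω.
Step 4 — Source phasor: V = 118∠-45.0° V = 83.44 - j83.44 V.
Step 5 — Current: I = V / Z = -0.0156 - j0.05568 A = 0.05783∠-105.7° A.
Step 6 — Complex power: S = V·I* = 3.344 + j5.948 VA.
Step 7 — Real power: P = Re(S) = 3.344 W.
Step 8 — Reactive power: Q = Im(S) = 5.948 VAR.
Step 9 — Apparent power: |S| = 6.824 VA.
Step 10 — Power factor: PF = P/|S| = 0.4901 (lagging).

(a) P = 3.344 W  (b) Q = 5.948 VAR  (c) S = 6.824 VA  (d) PF = 0.4901 (lagging)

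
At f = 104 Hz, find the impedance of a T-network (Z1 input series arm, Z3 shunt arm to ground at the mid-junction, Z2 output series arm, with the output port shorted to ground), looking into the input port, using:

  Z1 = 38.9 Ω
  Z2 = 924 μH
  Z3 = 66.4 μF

Step 1 — Angular frequency: ω = 2π·f = 2π·104 = 653.5 rad/s.
Step 2 — Component impedances:
  Z1: Z = R = 38.9 Ω
  Z2: Z = jωL = j·653.5·0.000924 = 0 + j0.6038 Ω
  Z3: Z = 1/(jωC) = -j/(ω·C) = 0 - j23.05 Ω
Step 3 — With the output port shorted to ground, the output series arm Z2 runs from the junction to ground; the shunt arm Z3 also runs from the junction to ground. They appear in parallel: Z3 || Z2 = 0 + j0.62 Ω.
Step 4 — Series with input arm Z1: Z_in = Z1 + (Z3 || Z2) = 38.9 + j0.62 Ω = 38.9∠0.9° Ω.

Z = 38.9 + j0.62 Ω = 38.9∠0.9° Ω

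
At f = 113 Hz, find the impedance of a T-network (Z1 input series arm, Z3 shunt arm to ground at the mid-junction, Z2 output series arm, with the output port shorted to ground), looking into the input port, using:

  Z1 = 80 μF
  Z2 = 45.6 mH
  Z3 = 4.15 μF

Step 1 — Angular frequency: ω = 2π·f = 2π·113 = 710 rad/s.
Step 2 — Component impedances:
  Z1: Z = 1/(jωC) = -j/(ω·C) = 0 - j17.61 Ω
  Z2: Z = jωL = j·710·0.0456 = 0 + j32.38 Ω
  Z3: Z = 1/(jωC) = -j/(ω·C) = 0 - j339.4 Ω
Step 3 — With the output port shorted to ground, the output series arm Z2 runs from the junction to ground; the shunt arm Z3 also runs from the junction to ground. They appear in parallel: Z3 || Z2 = 0 + j35.79 Ω.
Step 4 — Series with input arm Z1: Z_in = Z1 + (Z3 || Z2) = 0 + j18.18 Ω = 18.18∠90.0° Ω.

Z = 0 + j18.18 Ω = 18.18∠90.0° Ω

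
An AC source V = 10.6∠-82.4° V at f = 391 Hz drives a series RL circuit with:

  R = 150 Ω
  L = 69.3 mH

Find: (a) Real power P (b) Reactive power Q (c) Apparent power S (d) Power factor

Step 1 — Angular frequency: ω = 2π·f = 2π·391 = 2457 rad/s.
Step 2 — Component impedances:
  R: Z = R = 150 Ω
  L: Z = jωL = j·2457·0.0693 = 0 + j170.3 Ω
Step 3 — Series combination: Z_total = R + L = 150 + j170.3 Ω = 226.9∠48.6° Ω.
Step 4 — Source phasor: V = 10.6∠-82.4° V = 1.402 - j10.51 V.
Step 5 — Current: I = V / Z = -0.03066 - j0.03525 A = 0.04672∠-131.0° A.
Step 6 — Complex power: S = V·I* = 0.3274 + j0.3715 VA.
Step 7 — Real power: P = Re(S) = 0.3274 W.
Step 8 — Reactive power: Q = Im(S) = 0.3715 VAR.
Step 9 — Apparent power: |S| = 0.4952 VA.
Step 10 — Power factor: PF = P/|S| = 0.6611 (lagging).

(a) P = 0.3274 W  (b) Q = 0.3715 VAR  (c) S = 0.4952 VA  (d) PF = 0.6611 (lagging)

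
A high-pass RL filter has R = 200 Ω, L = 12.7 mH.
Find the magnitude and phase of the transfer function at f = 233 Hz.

Step 1 — Angular frequency: ω = 2π·233 = 1464 rad/s.
Step 2 — Transfer function: H(jω) = jωL/(R + jωL).
Step 3 — Numerator jωL = j·18.59; denominator R + jωL = 200 + j18.59.
Step 4 — H = 0.008568 + j0.09217.
Step 5 — Magnitude: |H| = 0.09256 (-20.7 dB); phase: φ = 84.7°.

|H| = 0.09256 (-20.7 dB), φ = 84.7°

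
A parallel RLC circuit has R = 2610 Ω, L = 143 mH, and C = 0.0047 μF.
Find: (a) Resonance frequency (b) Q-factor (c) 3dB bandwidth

Step 1 — Resonance: ω₀ = 1/√(LC) = 1/√(0.143·4.7e-09) = 3.857e+04 rad/s.
Step 2 — f₀ = ω₀/(2π) = 6139 Hz.
Step 3 — Parallel Q: Q = R/(ω₀L) = 2610/(3.857e+04·0.143) = 0.4732.
Step 4 — Bandwidth: Δω = ω₀/Q = 8.152e+04 rad/s; BW = Δω/(2π) = 1.297e+04 Hz.

(a) f₀ = 6139 Hz  (b) Q = 0.4732  (c) BW = 1.297e+04 Hz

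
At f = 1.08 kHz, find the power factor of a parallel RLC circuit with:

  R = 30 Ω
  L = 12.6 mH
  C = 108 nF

Step 1 — Angular frequency: ω = 2π·f = 2π·1080 = 6786 rad/s.
Step 2 — Component impedances:
  R: Z = R = 30 Ω
  L: Z = jωL = j·6786·0.0126 = 0 + j85.5 Ω
  C: Z = 1/(jωC) = -j/(ω·C) = 0 - j1364 Ω
Step 3 — Parallel combination: 1/Z_total = 1/R + 1/L + 1/C; Z_total = 27.07 + j8.903 Ω = 28.5∠18.2° Ω.
Step 4 — Power factor: PF = cos(φ) = Re(Z)/|Z| = 27.0718/28.4983 = 0.9499.
Step 5 — Type: Im(Z) = 8.903 ⇒ lagging (phase φ = 18.2°).

PF = 0.9499 (lagging, φ = 18.2°)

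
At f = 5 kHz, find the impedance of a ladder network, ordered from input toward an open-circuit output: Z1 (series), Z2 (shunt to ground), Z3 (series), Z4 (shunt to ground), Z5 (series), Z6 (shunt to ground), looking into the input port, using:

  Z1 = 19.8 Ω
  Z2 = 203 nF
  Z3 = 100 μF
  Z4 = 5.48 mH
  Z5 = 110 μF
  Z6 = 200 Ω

Step 1 — Angular frequency: ω = 2π·f = 2π·5000 = 3.142e+04 rad/s.
Step 2 — Component impedances:
  Z1: Z = R = 19.8 Ω
  Z2: Z = 1/(jωC) = -j/(ω·C) = 0 - j156.8 Ω
  Z3: Z = 1/(jωC) = -j/(ω·C) = 0 - j0.3183 Ω
  Z4: Z = jωL = j·3.142e+04·0.00548 = 0 + j172.2 Ω
  Z5: Z = 1/(jωC) = -j/(ω·C) = 0 - j0.2894 Ω
  Z6: Z = R = 200 Ω
Step 3 — Ladder network (open output): work backward from the far end, alternating series and parallel combinations. Z_in = 216.5 - j22.47 Ω = 217.7∠-5.9° Ω.

Z = 216.5 - j22.47 Ω = 217.7∠-5.9° Ω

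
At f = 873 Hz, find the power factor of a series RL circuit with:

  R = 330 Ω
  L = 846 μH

Step 1 — Angular frequency: ω = 2π·f = 2π·873 = 5485 rad/s.
Step 2 — Component impedances:
  R: Z = R = 330 Ω
  L: Z = jωL = j·5485·0.000846 = 0 + j4.64 Ω
Step 3 — Series combination: Z_total = R + L = 330 + j4.64 Ω = 330∠0.8° Ω.
Step 4 — Power factor: PF = cos(φ) = Re(Z)/|Z| = 330/330.03 = 0.9999.
Step 5 — Type: Im(Z) = 4.64 ⇒ lagging (phase φ = 0.8°).

PF = 0.9999 (lagging, φ = 0.8°)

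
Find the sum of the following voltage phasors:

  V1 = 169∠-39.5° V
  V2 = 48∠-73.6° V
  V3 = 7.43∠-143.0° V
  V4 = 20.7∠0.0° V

Step 1 — Convert each phasor to rectangular form:
  V1 = 169·(cos(-39.5°) + j·sin(-39.5°)) = 130.4 - j107.5 V
  V2 = 48·(cos(-73.6°) + j·sin(-73.6°)) = 13.55 - j46.05 V
  V3 = 7.43·(cos(-143.0°) + j·sin(-143.0°)) = -5.934 - j4.471 V
  V4 = 20.7·(cos(0.0°) + j·sin(0.0°)) = 20.7 V
Step 2 — Sum components: V_total = 158.7 - j158 V.
Step 3 — Convert to polar: |V_total| = 224 V, ∠V_total = -44.9°.

V_total = 224∠-44.9° V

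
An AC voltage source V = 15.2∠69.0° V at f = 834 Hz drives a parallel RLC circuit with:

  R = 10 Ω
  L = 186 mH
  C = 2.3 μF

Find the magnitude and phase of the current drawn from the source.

Step 1 — Angular frequency: ω = 2π·f = 2π·834 = 5240 rad/s.
Step 2 — Component impedances:
  R: Z = R = 10 Ω
  L: Z = jωL = j·5240·0.186 = 0 + j974.7 Ω
  C: Z = 1/(jωC) = -j/(ω·C) = 0 - j82.97 Ω
Step 3 — Parallel combination: 1/Z_total = 1/R + 1/L + 1/C; Z_total = 9.88 - j1.089 Ω = 9.94∠-6.3° Ω.
Step 4 — Source phasor: V = 15.2∠69.0° V = 5.447 + j14.19 V.
Step 5 — Ohm's law: I = V / Z_total = (5.447 + j14.19) / (9.88 - j1.089) = 0.3882 + j1.479 A.
Step 6 — Convert to polar: |I| = 1.529 A, ∠I = 75.3°.

I = 1.529∠75.3° A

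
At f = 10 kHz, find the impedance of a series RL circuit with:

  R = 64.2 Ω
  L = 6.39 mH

Step 1 — Angular frequency: ω = 2π·f = 2π·1e+04 = 6.283e+04 rad/s.
Step 2 — Component impedances:
  R: Z = R = 64.2 Ω
  L: Z = jωL = j·6.283e+04·0.00639 = 0 + j401.5 Ω
Step 3 — Series combination: Z_total = R + L = 64.2 + j401.5 Ω = 406.6∠80.9° Ω.

Z = 64.2 + j401.5 Ω = 406.6∠80.9° Ω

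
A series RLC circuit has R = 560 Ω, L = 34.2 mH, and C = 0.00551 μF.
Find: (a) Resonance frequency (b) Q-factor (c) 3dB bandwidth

Step 1 — Resonance: ω₀ = 1/√(LC) = 1/√(0.0342·5.51e-09) = 7.285e+04 rad/s.
Step 2 — f₀ = ω₀/(2π) = 1.159e+04 Hz.
Step 3 — Series Q: Q = ω₀L/R = 7.285e+04·0.0342/560 = 4.449.
Step 4 — Bandwidth: Δω = ω₀/Q = 1.637e+04 rad/s; BW = Δω/(2π) = 2606 Hz.

(a) f₀ = 1.159e+04 Hz  (b) Q = 4.449  (c) BW = 2606 Hz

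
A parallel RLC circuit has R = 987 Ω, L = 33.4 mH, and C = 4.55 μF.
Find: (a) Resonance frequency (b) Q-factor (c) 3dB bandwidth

Step 1 — Resonance: ω₀ = 1/√(LC) = 1/√(0.0334·4.55e-06) = 2565 rad/s.
Step 2 — f₀ = ω₀/(2π) = 408.3 Hz.
Step 3 — Parallel Q: Q = R/(ω₀L) = 987/(2565·0.0334) = 11.52.
Step 4 — Bandwidth: Δω = ω₀/Q = 222.7 rad/s; BW = Δω/(2π) = 35.44 Hz.

(a) f₀ = 408.3 Hz  (b) Q = 11.52  (c) BW = 35.44 Hz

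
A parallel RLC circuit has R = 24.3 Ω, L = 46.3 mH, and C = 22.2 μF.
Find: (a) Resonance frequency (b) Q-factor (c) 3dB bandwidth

Step 1 — Resonance: ω₀ = 1/√(LC) = 1/√(0.0463·2.22e-05) = 986.4 rad/s.
Step 2 — f₀ = ω₀/(2π) = 157 Hz.
Step 3 — Parallel Q: Q = R/(ω₀L) = 24.3/(986.4·0.0463) = 0.5321.
Step 4 — Bandwidth: Δω = ω₀/Q = 1854 rad/s; BW = Δω/(2π) = 295 Hz.

(a) f₀ = 157 Hz  (b) Q = 0.5321  (c) BW = 295 Hz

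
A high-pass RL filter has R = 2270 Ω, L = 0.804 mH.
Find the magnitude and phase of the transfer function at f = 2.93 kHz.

Step 1 — Angular frequency: ω = 2π·2930 = 1.841e+04 rad/s.
Step 2 — Transfer function: H(jω) = jωL/(R + jωL).
Step 3 — Numerator jωL = j·14.8; denominator R + jωL = 2270 + j14.8.
Step 4 — H = 4.251e-05 + j0.00652.
Step 5 — Magnitude: |H| = 0.00652 (-43.7 dB); phase: φ = 89.6°.

|H| = 0.00652 (-43.7 dB), φ = 89.6°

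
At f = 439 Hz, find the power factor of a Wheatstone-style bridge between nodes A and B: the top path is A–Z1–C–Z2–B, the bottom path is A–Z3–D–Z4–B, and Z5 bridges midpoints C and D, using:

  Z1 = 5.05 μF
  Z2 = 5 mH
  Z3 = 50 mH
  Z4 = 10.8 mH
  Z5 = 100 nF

Step 1 — Angular frequency: ω = 2π·f = 2π·439 = 2758 rad/s.
Step 2 — Component impedances:
  Z1: Z = 1/(jωC) = -j/(ω·C) = 0 - j71.79 Ω
  Z2: Z = jωL = j·2758·0.005 = 0 + j13.79 Ω
  Z3: Z = jωL = j·2758·0.05 = 0 + j137.9 Ω
  Z4: Z = jωL = j·2758·0.0108 = 0 + j29.79 Ω
  Z5: Z = 1/(jωC) = -j/(ω·C) = 0 - j3625 Ω
Step 3 — Bridge requires nodal analysis (the Z5 bridge couples midpoints C and D, so the two paths cannot be reduced to a simple series/parallel combination). Setting node B to ground and injecting 1 A at node A, the 3-node admittance system at A, C, D solves to V_A = Z_AB = 0 - j88.28 Ω = 88.28∠-90.0° Ω.
Step 4 — Power factor: PF = cos(φ) = Re(Z)/|Z| = -0/88.28 = -0.
Step 5 — Type: Im(Z) = -88.28 ⇒ leading (phase φ = -90.0°).

PF = -0 (leading, φ = -90.0°)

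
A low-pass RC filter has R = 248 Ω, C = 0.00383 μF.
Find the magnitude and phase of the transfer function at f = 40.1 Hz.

Step 1 — Angular frequency: ω = 2π·40.1 = 252 rad/s.
Step 2 — Transfer function: H(jω) = 1/(1 + jωRC).
Step 3 — Denominator: 1 + jωRC = 1 + j·252·248·3.83e-09 = 1 + j0.0002393.
Step 4 — H = 1 - j0.0002393.
Step 5 — Magnitude: |H| = 1 (-0.0 dB); phase: φ = -0.0°.

|H| = 1 (-0.0 dB), φ = -0.0°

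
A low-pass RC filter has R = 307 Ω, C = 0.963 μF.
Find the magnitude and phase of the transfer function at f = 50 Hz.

Step 1 — Angular frequency: ω = 2π·50 = 314.2 rad/s.
Step 2 — Transfer function: H(jω) = 1/(1 + jωRC).
Step 3 — Denominator: 1 + jωRC = 1 + j·314.2·307·9.63e-07 = 1 + j0.09288.
Step 4 — H = 0.9914 - j0.09208.
Step 5 — Magnitude: |H| = 0.9957 (-0.0 dB); phase: φ = -5.3°.

|H| = 0.9957 (-0.0 dB), φ = -5.3°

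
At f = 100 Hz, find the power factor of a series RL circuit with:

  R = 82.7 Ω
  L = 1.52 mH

Step 1 — Angular frequency: ω = 2π·f = 2π·100 = 628.3 rad/s.
Step 2 — Component impedances:
  R: Z = R = 82.7 Ω
  L: Z = jωL = j·628.3·0.00152 = 0 + j0.955 Ω
Step 3 — Series combination: Z_total = R + L = 82.7 + j0.955 Ω = 82.71∠0.7° Ω.
Step 4 — Power factor: PF = cos(φ) = Re(Z)/|Z| = 82.7/82.71 = 0.9999.
Step 5 — Type: Im(Z) = 0.955 ⇒ lagging (phase φ = 0.7°).

PF = 0.9999 (lagging, φ = 0.7°)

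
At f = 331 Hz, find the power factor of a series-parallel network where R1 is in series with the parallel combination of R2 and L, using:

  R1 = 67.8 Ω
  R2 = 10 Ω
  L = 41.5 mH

Step 1 — Angular frequency: ω = 2π·f = 2π·331 = 2080 rad/s.
Step 2 — Component impedances:
  R1: Z = R = 67.8 Ω
  R2: Z = R = 10 Ω
  L: Z = jωL = j·2080·0.0415 = 0 + j86.31 Ω
Step 3 — Parallel branch: R2 || L = 1/(1/R2 + 1/L) = 9.868 + j1.143 Ω.
Step 4 — Series with R1: Z_total = R1 + (R2 || L) = 77.67 + j1.143 Ω = 77.68∠0.8° Ω.
Step 5 — Power factor: PF = cos(φ) = Re(Z)/|Z| = 77.67/77.68 = 0.9999.
Step 6 — Type: Im(Z) = 1.143 ⇒ lagging (phase φ = 0.8°).

PF = 0.9999 (lagging, φ = 0.8°)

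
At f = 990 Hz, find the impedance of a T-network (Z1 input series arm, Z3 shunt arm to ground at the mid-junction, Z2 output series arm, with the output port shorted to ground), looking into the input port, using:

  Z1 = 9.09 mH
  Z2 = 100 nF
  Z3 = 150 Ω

Step 1 — Angular frequency: ω = 2π·f = 2π·990 = 6220 rad/s.
Step 2 — Component impedances:
  Z1: Z = jωL = j·6220·0.00909 = 0 + j56.54 Ω
  Z2: Z = 1/(jωC) = -j/(ω·C) = 0 - j1608 Ω
  Z3: Z = R = 150 Ω
Step 3 — With the output port shorted to ground, the output series arm Z2 runs from the junction to ground; the shunt arm Z3 also runs from the junction to ground. They appear in parallel: Z3 || Z2 = 148.7 - j13.88 Ω.
Step 4 — Series with input arm Z1: Z_in = Z1 + (Z3 || Z2) = 148.7 + j42.67 Ω = 154.7∠16.0° Ω.

Z = 148.7 + j42.67 Ω = 154.7∠16.0° Ω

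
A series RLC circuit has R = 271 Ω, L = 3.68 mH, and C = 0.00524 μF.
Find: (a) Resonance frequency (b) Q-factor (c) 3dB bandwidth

Step 1 — Resonance: ω₀ = 1/√(LC) = 1/√(0.00368·5.24e-09) = 2.277e+05 rad/s.
Step 2 — f₀ = ω₀/(2π) = 3.624e+04 Hz.
Step 3 — Series Q: Q = ω₀L/R = 2.277e+05·0.00368/271 = 3.092.
Step 4 — Bandwidth: Δω = ω₀/Q = 7.364e+04 rad/s; BW = Δω/(2π) = 1.172e+04 Hz.

(a) f₀ = 3.624e+04 Hz  (b) Q = 3.092  (c) BW = 1.172e+04 Hz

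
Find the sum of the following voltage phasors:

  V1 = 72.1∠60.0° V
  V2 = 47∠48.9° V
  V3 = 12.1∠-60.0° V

Step 1 — Convert each phasor to rectangular form:
  V1 = 72.1·(cos(60.0°) + j·sin(60.0°)) = 36.05 + j62.44 V
  V2 = 47·(cos(48.9°) + j·sin(48.9°)) = 30.9 + j35.42 V
  V3 = 12.1·(cos(-60.0°) + j·sin(-60.0°)) = 6.05 - j10.48 V
Step 2 — Sum components: V_total = 73 + j87.38 V.
Step 3 — Convert to polar: |V_total| = 113.9 V, ∠V_total = 50.1°.

V_total = 113.9∠50.1° V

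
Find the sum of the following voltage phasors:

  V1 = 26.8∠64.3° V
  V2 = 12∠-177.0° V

Step 1 — Convert each phasor to rectangular form:
  V1 = 26.8·(cos(64.3°) + j·sin(64.3°)) = 11.62 + j24.15 V
  V2 = 12·(cos(-177.0°) + j·sin(-177.0°)) = -11.98 - j0.628 V
Step 2 — Sum components: V_total = -0.3615 + j23.52 V.
Step 3 — Convert to polar: |V_total| = 23.52 V, ∠V_total = 90.9°.

V_total = 23.52∠90.9° V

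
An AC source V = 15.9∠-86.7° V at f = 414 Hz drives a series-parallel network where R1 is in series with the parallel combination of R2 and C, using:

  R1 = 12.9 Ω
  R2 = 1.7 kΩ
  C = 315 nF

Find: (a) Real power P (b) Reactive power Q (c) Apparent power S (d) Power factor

Step 1 — Angular frequency: ω = 2π·f = 2π·414 = 2601 rad/s.
Step 2 — Component impedances:
  R1: Z = R = 12.9 Ω
  R2: Z = R = 1700 Ω
  C: Z = 1/(jωC) = -j/(ω·C) = 0 - j1220 Ω
Step 3 — Parallel branch: R2 || C = 1/(1/R2 + 1/C) = 578.2 - j805.4 Ω.
Step 4 — Series with R1: Z_total = R1 + (R2 || C) = 591.1 - j805.4 Ω = 999∠-53.7° Ω.
Step 5 — Source phasor: V = 15.9∠-86.7° V = 0.9153 - j15.87 V.
Step 6 — Current: I = V / Z = 0.01335 - j0.008663 A = 0.01592∠-33.0° A.
Step 7 — Complex power: S = V·I* = 0.1497 - j0.204 VA.
Step 8 — Real power: P = Re(S) = 0.1497 W.
Step 9 — Reactive power: Q = Im(S) = -0.204 VAR.
Step 10 — Apparent power: |S| = 0.2531 VA.
Step 11 — Power factor: PF = P/|S| = 0.5917 (leading).

(a) P = 0.1497 W  (b) Q = -0.204 VAR  (c) S = 0.2531 VA  (d) PF = 0.5917 (leading)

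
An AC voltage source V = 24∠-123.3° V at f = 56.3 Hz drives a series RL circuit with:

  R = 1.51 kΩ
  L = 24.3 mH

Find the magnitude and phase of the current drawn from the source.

Step 1 — Angular frequency: ω = 2π·f = 2π·56.3 = 353.7 rad/s.
Step 2 — Component impedances:
  R: Z = R = 1510 Ω
  L: Z = jωL = j·353.7·0.0243 = 0 + j8.596 Ω
Step 3 — Series combination: Z_total = R + L = 1510 + j8.596 Ω = 1510∠0.3° Ω.
Step 4 — Source phasor: V = 24∠-123.3° V = -13.18 - j20.06 V.
Step 5 — Ohm's law: I = V / Z_total = (-13.18 - j20.06) / (1510 + j8.596) = -0.008802 - j0.01323 A.
Step 6 — Convert to polar: |I| = 0.01589 A, ∠I = -123.6°.

I = 0.01589∠-123.6° A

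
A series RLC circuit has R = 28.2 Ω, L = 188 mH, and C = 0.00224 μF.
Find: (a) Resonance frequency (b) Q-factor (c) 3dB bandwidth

Step 1 — Resonance: ω₀ = 1/√(LC) = 1/√(0.188·2.24e-09) = 4.873e+04 rad/s.
Step 2 — f₀ = ω₀/(2π) = 7756 Hz.
Step 3 — Series Q: Q = ω₀L/R = 4.873e+04·0.188/28.2 = 324.9.
Step 4 — Bandwidth: Δω = ω₀/Q = 150 rad/s; BW = Δω/(2π) = 23.87 Hz.

(a) f₀ = 7756 Hz  (b) Q = 324.9  (c) BW = 23.87 Hz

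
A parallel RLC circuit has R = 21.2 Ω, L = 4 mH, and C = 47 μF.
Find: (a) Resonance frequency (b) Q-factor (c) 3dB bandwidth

Step 1 — Resonance: ω₀ = 1/√(LC) = 1/√(0.004·4.7e-05) = 2306 rad/s.
Step 2 — f₀ = ω₀/(2π) = 367.1 Hz.
Step 3 — Parallel Q: Q = R/(ω₀L) = 21.2/(2306·0.004) = 2.298.
Step 4 — Bandwidth: Δω = ω₀/Q = 1004 rad/s; BW = Δω/(2π) = 159.7 Hz.

(a) f₀ = 367.1 Hz  (b) Q = 2.298  (c) BW = 159.7 Hz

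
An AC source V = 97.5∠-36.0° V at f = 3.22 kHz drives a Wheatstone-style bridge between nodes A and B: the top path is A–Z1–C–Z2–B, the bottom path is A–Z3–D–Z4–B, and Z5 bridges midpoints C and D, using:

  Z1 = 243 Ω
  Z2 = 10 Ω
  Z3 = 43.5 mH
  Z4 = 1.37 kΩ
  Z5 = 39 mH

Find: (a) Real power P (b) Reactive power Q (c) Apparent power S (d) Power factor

Step 1 — Angular frequency: ω = 2π·f = 2π·3220 = 2.023e+04 rad/s.
Step 2 — Component impedances:
  Z1: Z = R = 243 Ω
  Z2: Z = R = 10 Ω
  Z3: Z = jωL = j·2.023e+04·0.0435 = 0 + j880.1 Ω
  Z4: Z = R = 1370 Ω
  Z5: Z = jωL = j·2.023e+04·0.039 = 0 + j789 Ω
Step 3 — Bridge requires nodal analysis (the Z5 bridge couples midpoints C and D, so the two paths cannot be reduced to a simple series/parallel combination). Setting node B to ground and injecting 1 A at node A, the 3-node admittance system at A, C, D solves to V_A = Z_AB = 237.7 + j34.86 Ω = 240.3∠8.3° Ω.
Step 4 — Source phasor: V = 97.5∠-36.0° V = 78.88 - j57.31 V.
Step 5 — Current: I = V / Z = 0.2902 - j0.2836 A = 0.4058∠-44.3° A.
Step 6 — Complex power: S = V·I* = 39.14 + j5.74 VA.
Step 7 — Real power: P = Re(S) = 39.14 W.
Step 8 — Reactive power: Q = Im(S) = 5.74 VAR.
Step 9 — Apparent power: |S| = 39.56 VA.
Step 10 — Power factor: PF = P/|S| = 0.9894 (lagging).

(a) P = 39.14 W  (b) Q = 5.74 VAR  (c) S = 39.56 VA  (d) PF = 0.9894 (lagging)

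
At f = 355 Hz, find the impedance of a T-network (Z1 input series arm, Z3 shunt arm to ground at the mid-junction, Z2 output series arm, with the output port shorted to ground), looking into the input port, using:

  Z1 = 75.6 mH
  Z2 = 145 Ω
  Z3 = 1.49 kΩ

Step 1 — Angular frequency: ω = 2π·f = 2π·355 = 2231 rad/s.
Step 2 — Component impedances:
  Z1: Z = jωL = j·2231·0.0756 = 0 + j168.6 Ω
  Z2: Z = R = 145 Ω
  Z3: Z = R = 1490 Ω
Step 3 — With the output port shorted to ground, the output series arm Z2 runs from the junction to ground; the shunt arm Z3 also runs from the junction to ground. They appear in parallel: Z3 || Z2 = 132.1 Ω.
Step 4 — Series with input arm Z1: Z_in = Z1 + (Z3 || Z2) = 132.1 + j168.6 Ω = 214.2∠51.9° Ω.

Z = 132.1 + j168.6 Ω = 214.2∠51.9° Ω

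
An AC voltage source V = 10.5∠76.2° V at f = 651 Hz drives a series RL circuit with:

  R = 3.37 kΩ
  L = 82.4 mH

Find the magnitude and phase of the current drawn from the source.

Step 1 — Angular frequency: ω = 2π·f = 2π·651 = 4090 rad/s.
Step 2 — Component impedances:
  R: Z = R = 3370 Ω
  L: Z = jωL = j·4090·0.0824 = 0 + j337 Ω
Step 3 — Series combination: Z_total = R + L = 3370 + j337 Ω = 3387∠5.7° Ω.
Step 4 — Source phasor: V = 10.5∠76.2° V = 2.505 + j10.2 V.
Step 5 — Ohm's law: I = V / Z_total = (2.505 + j10.2) / (3370 + j337) = 0.001035 + j0.002922 A.
Step 6 — Convert to polar: |I| = 0.0031 A, ∠I = 70.5°.

I = 0.0031∠70.5° A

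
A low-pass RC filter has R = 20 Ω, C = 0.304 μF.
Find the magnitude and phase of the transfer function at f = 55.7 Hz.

Step 1 — Angular frequency: ω = 2π·55.7 = 350 rad/s.
Step 2 — Transfer function: H(jω) = 1/(1 + jωRC).
Step 3 — Denominator: 1 + jωRC = 1 + j·350·20·3.04e-07 = 1 + j0.002128.
Step 4 — H = 1 - j0.002128.
Step 5 — Magnitude: |H| = 1 (-0.0 dB); phase: φ = -0.1°.

|H| = 1 (-0.0 dB), φ = -0.1°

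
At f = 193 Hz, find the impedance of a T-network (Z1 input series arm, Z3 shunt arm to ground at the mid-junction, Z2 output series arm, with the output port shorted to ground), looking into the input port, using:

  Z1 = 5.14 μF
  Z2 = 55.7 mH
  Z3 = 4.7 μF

Step 1 — Angular frequency: ω = 2π·f = 2π·193 = 1213 rad/s.
Step 2 — Component impedances:
  Z1: Z = 1/(jωC) = -j/(ω·C) = 0 - j160.4 Ω
  Z2: Z = jωL = j·1213·0.0557 = 0 + j67.54 Ω
  Z3: Z = 1/(jωC) = -j/(ω·C) = 0 - j175.5 Ω
Step 3 — With the output port shorted to ground, the output series arm Z2 runs from the junction to ground; the shunt arm Z3 also runs from the junction to ground. They appear in parallel: Z3 || Z2 = 0 + j109.8 Ω.
Step 4 — Series with input arm Z1: Z_in = Z1 + (Z3 || Z2) = 0 - j50.61 Ω = 50.61∠-90.0° Ω.

Z = 0 - j50.61 Ω = 50.61∠-90.0° Ω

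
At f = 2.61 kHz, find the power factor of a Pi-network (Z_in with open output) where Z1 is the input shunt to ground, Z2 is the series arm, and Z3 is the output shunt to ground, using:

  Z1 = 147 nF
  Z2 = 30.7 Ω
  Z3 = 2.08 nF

Step 1 — Angular frequency: ω = 2π·f = 2π·2610 = 1.64e+04 rad/s.
Step 2 — Component impedances:
  Z1: Z = 1/(jωC) = -j/(ω·C) = 0 - j414.8 Ω
  Z2: Z = R = 30.7 Ω
  Z3: Z = 1/(jωC) = -j/(ω·C) = 0 - j2.932e+04 Ω
Step 3 — With open output, the series arm Z2 and the output shunt Z3 appear in series to ground: Z2 + Z3 = 30.7 - j2.932e+04 Ω.
Step 4 — Parallel with input shunt Z1: Z_in = Z1 || (Z2 + Z3) = 0.005976 - j409 Ω = 409∠-90.0° Ω.
Step 5 — Power factor: PF = cos(φ) = Re(Z)/|Z| = 0.005976/409 = 1.461e-05.
Step 6 — Type: Im(Z) = -409 ⇒ leading (phase φ = -90.0°).

PF = 1.461e-05 (leading, φ = -90.0°)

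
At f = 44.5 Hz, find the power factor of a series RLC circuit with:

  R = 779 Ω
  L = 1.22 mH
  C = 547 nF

Step 1 — Angular frequency: ω = 2π·f = 2π·44.5 = 279.6 rad/s.
Step 2 — Component impedances:
  R: Z = R = 779 Ω
  L: Z = jωL = j·279.6·0.00122 = 0 + j0.3411 Ω
  C: Z = 1/(jωC) = -j/(ω·C) = 0 - j6538 Ω
Step 3 — Series combination: Z_total = R + L + C = 779 - j6538 Ω = 6584∠-83.2° Ω.
Step 4 — Power factor: PF = cos(φ) = Re(Z)/|Z| = 779/6584 = 0.1183.
Step 5 — Type: Im(Z) = -6538 ⇒ leading (phase φ = -83.2°).

PF = 0.1183 (leading, φ = -83.2°)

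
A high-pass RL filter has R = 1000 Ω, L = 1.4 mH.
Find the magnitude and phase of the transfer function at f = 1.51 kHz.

Step 1 — Angular frequency: ω = 2π·1510 = 9488 rad/s.
Step 2 — Transfer function: H(jω) = jωL/(R + jωL).
Step 3 — Numerator jωL = j·13.28; denominator R + jωL = 1000 + j13.28.
Step 4 — H = 0.0001764 + j0.01328.
Step 5 — Magnitude: |H| = 0.01328 (-37.5 dB); phase: φ = 89.2°.

|H| = 0.01328 (-37.5 dB), φ = 89.2°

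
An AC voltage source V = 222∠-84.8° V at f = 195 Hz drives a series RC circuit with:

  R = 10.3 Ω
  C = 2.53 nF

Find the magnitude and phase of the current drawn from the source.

Step 1 — Angular frequency: ω = 2π·f = 2π·195 = 1225 rad/s.
Step 2 — Component impedances:
  R: Z = R = 10.3 Ω
  C: Z = 1/(jωC) = -j/(ω·C) = 0 - j3.226e+05 Ω
Step 3 — Series combination: Z_total = R + C = 10.3 - j3.226e+05 Ω = 3.226e+05∠-90.0° Ω.
Step 4 — Source phasor: V = 222∠-84.8° V = 20.12 - j221.1 V.
Step 5 — Ohm's law: I = V / Z_total = (20.12 - j221.1) / (10.3 - j3.226e+05) = 0.0006853 + j6.235e-05 A.
Step 6 — Convert to polar: |I| = 0.0006882 A, ∠I = 5.2°.

I = 0.0006882∠5.2° A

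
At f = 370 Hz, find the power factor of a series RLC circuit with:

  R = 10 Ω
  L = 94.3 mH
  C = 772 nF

Step 1 — Angular frequency: ω = 2π·f = 2π·370 = 2325 rad/s.
Step 2 — Component impedances:
  R: Z = R = 10 Ω
  L: Z = jωL = j·2325·0.0943 = 0 + j219.2 Ω
  C: Z = 1/(jωC) = -j/(ω·C) = 0 - j557.2 Ω
Step 3 — Series combination: Z_total = R + L + C = 10 - j338 Ω = 338.1∠-88.3° Ω.
Step 4 — Power factor: PF = cos(φ) = Re(Z)/|Z| = 10/338.1 = 0.02958.
Step 5 — Type: Im(Z) = -338 ⇒ leading (phase φ = -88.3°).

PF = 0.02958 (leading, φ = -88.3°)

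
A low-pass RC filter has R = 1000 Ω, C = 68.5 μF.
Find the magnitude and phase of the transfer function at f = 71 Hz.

Step 1 — Angular frequency: ω = 2π·71 = 446.1 rad/s.
Step 2 — Transfer function: H(jω) = 1/(1 + jωRC).
Step 3 — Denominator: 1 + jωRC = 1 + j·446.1·1000·6.85e-05 = 1 + j30.56.
Step 4 — H = 0.00107 - j0.03269.
Step 5 — Magnitude: |H| = 0.03271 (-29.7 dB); phase: φ = -88.1°.

|H| = 0.03271 (-29.7 dB), φ = -88.1°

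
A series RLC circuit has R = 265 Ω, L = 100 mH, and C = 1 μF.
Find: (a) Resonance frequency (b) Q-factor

Step 1 — Resonance condition Im(Z)=0 gives ω₀ = 1/√(LC).
Step 2 — ω₀ = 1/√(0.1·1e-06) = 3162 rad/s.
Step 3 — f₀ = ω₀/(2π) = 503.3 Hz.
Step 4 — Series Q: Q = ω₀L/R = 3162·0.1/265 = 1.193.

(a) f₀ = 503.3 Hz  (b) Q = 1.193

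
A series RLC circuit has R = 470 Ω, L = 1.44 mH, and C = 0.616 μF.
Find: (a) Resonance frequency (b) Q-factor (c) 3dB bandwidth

Step 1 — Resonance: ω₀ = 1/√(LC) = 1/√(0.00144·6.16e-07) = 3.358e+04 rad/s.
Step 2 — f₀ = ω₀/(2π) = 5344 Hz.
Step 3 — Series Q: Q = ω₀L/R = 3.358e+04·0.00144/470 = 0.1029.
Step 4 — Bandwidth: Δω = ω₀/Q = 3.264e+05 rad/s; BW = Δω/(2π) = 5.195e+04 Hz.

(a) f₀ = 5344 Hz  (b) Q = 0.1029  (c) BW = 5.195e+04 Hz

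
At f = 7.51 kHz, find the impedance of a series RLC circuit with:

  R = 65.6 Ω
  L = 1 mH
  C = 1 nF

Step 1 — Angular frequency: ω = 2π·f = 2π·7510 = 4.719e+04 rad/s.
Step 2 — Component impedances:
  R: Z = R = 65.6 Ω
  L: Z = jωL = j·4.719e+04·0.001 = 0 + j47.19 Ω
  C: Z = 1/(jωC) = -j/(ω·C) = 0 - j2.119e+04 Ω
Step 3 — Series combination: Z_total = R + L + C = 65.6 - j2.115e+04 Ω = 2.115e+04∠-89.8° Ω.

Z = 65.6 - j2.115e+04 Ω = 2.115e+04∠-89.8° Ω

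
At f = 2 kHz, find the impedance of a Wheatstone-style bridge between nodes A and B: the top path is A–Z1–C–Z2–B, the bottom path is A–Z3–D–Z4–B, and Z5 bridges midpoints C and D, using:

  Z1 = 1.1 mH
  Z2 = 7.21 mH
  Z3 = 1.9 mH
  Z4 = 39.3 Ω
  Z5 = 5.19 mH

Step 1 — Angular frequency: ω = 2π·f = 2π·2000 = 1.257e+04 rad/s.
Step 2 — Component impedances:
  Z1: Z = jωL = j·1.257e+04·0.0011 = 0 + j13.82 Ω
  Z2: Z = jωL = j·1.257e+04·0.00721 = 0 + j90.6 Ω
  Z3: Z = jωL = j·1.257e+04·0.0019 = 0 + j23.88 Ω
  Z4: Z = R = 39.3 Ω
  Z5: Z = jωL = j·1.257e+04·0.00519 = 0 + j65.22 Ω
Step 3 — Bridge requires nodal analysis (the Z5 bridge couples midpoints C and D, so the two paths cannot be reduced to a simple series/parallel combination). Setting node B to ground and injecting 1 A at node A, the 3-node admittance system at A, C, D solves to V_A = Z_AB = 26.48 + j25.43 Ω = 36.71∠43.8° Ω.

Z = 26.48 + j25.43 Ω = 36.71∠43.8° Ω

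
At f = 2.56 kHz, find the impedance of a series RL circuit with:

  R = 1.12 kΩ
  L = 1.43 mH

Step 1 — Angular frequency: ω = 2π·f = 2π·2560 = 1.608e+04 rad/s.
Step 2 — Component impedances:
  R: Z = R = 1120 Ω
  L: Z = jωL = j·1.608e+04·0.00143 = 0 + j23 Ω
Step 3 — Series combination: Z_total = R + L = 1120 + j23 Ω = 1120∠1.2° Ω.

Z = 1120 + j23 Ω = 1120∠1.2° Ω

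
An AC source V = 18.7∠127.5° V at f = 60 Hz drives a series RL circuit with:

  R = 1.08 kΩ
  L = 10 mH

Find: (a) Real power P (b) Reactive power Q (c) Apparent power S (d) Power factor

Step 1 — Angular frequency: ω = 2π·f = 2π·60 = 377 rad/s.
Step 2 — Component impedances:
  R: Z = R = 1080 Ω
  L: Z = jωL = j·377·0.01 = 0 + j3.77 Ω
Step 3 — Series combination: Z_total = R + L = 1080 + j3.77 Ω = 1080∠0.2° Ω.
Step 4 — Source phasor: V = 18.7∠127.5° V = -11.38 + j14.84 V.
Step 5 — Current: I = V / Z = -0.01049 + j0.01377 A = 0.01731∠127.3° A.
Step 6 — Complex power: S = V·I* = 0.3238 + j0.00113 VA.
Step 7 — Real power: P = Re(S) = 0.3238 W.
Step 8 — Reactive power: Q = Im(S) = 0.00113 VAR.
Step 9 — Apparent power: |S| = 0.3238 VA.
Step 10 — Power factor: PF = P/|S| = 1 (lagging).

(a) P = 0.3238 W  (b) Q = 0.00113 VAR  (c) S = 0.3238 VA  (d) PF = 1 (lagging)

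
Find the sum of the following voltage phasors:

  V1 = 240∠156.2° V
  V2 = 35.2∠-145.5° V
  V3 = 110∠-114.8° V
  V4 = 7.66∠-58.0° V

Step 1 — Convert each phasor to rectangular form:
  V1 = 240·(cos(156.2°) + j·sin(156.2°)) = -219.6 + j96.85 V
  V2 = 35.2·(cos(-145.5°) + j·sin(-145.5°)) = -29.01 - j19.94 V
  V3 = 110·(cos(-114.8°) + j·sin(-114.8°)) = -46.14 - j99.86 V
  V4 = 7.66·(cos(-58.0°) + j·sin(-58.0°)) = 4.059 - j6.496 V
Step 2 — Sum components: V_total = -290.7 - j29.44 V.
Step 3 — Convert to polar: |V_total| = 292.2 V, ∠V_total = -174.2°.

V_total = 292.2∠-174.2° V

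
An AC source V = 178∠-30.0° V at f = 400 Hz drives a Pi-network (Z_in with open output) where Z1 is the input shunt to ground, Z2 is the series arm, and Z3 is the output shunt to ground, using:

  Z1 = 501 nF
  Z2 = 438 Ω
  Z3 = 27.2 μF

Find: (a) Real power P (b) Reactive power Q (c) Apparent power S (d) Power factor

Step 1 — Angular frequency: ω = 2π·f = 2π·400 = 2513 rad/s.
Step 2 — Component impedances:
  Z1: Z = 1/(jωC) = -j/(ω·C) = 0 - j794.2 Ω
  Z2: Z = R = 438 Ω
  Z3: Z = 1/(jωC) = -j/(ω·C) = 0 - j14.63 Ω
Step 3 — With open output, the series arm Z2 and the output shunt Z3 appear in series to ground: Z2 + Z3 = 438 - j14.63 Ω.
Step 4 — Parallel with input shunt Z1: Z_in = Z1 || (Z2 + Z3) = 326.5 - j191.2 Ω = 378.4∠-30.3° Ω.
Step 5 — Source phasor: V = 178∠-30.0° V = 154.2 - j89 V.
Step 6 — Current: I = V / Z = 0.4704 + j0.002872 A = 0.4704∠0.3° A.
Step 7 — Complex power: S = V·I* = 72.26 - j42.31 VA.
Step 8 — Real power: P = Re(S) = 72.26 W.
Step 9 — Reactive power: Q = Im(S) = -42.31 VAR.
Step 10 — Apparent power: |S| = 83.73 VA.
Step 11 — Power factor: PF = P/|S| = 0.863 (leading).

(a) P = 72.26 W  (b) Q = -42.31 VAR  (c) S = 83.73 VA  (d) PF = 0.863 (leading)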